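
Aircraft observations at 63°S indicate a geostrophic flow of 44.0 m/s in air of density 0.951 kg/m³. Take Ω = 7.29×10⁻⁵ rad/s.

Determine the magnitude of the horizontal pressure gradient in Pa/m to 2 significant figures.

Coriolis parameter at 63°S:
f = 2Ω sin φ = 2 × 7.29×10⁻⁵ × sin 63° = 1.30×10⁻⁴ s⁻¹
Geostrophic balance rearranged: |∂P/∂n| = f ρ V_g
|∂P/∂n| = 1.30×10⁻⁴ × 0.951 × 44.0 = 5.44×10⁻³ Pa/m

5.4×10⁻³ Pa/m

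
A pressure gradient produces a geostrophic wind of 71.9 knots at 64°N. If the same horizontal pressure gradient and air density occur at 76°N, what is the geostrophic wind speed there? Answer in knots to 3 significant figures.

With the same pressure gradient and density, V_g ∝ 1/f ∝ 1/sin φ.
V₂ = V₁ · sin φ₁ / sin φ₂ = 71.9 × sin 64° / sin 76°
V₂ = 71.9 × 0.8988/0.9703 = 66.6 knots

66.6 knots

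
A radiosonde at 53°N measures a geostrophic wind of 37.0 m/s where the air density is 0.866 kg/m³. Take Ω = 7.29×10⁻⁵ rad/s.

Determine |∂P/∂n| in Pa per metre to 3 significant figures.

Coriolis parameter at 53°N:
f = 2Ω sin φ = 2 × 7.29×10⁻⁵ × sin 53° = 1.16×10⁻⁴ s⁻¹
Geostrophic balance rearranged: |∂P/∂n| = f ρ V_g
|∂P/∂n| = 1.16×10⁻⁴ × 0.866 × 37.0 = 3.73×10⁻³ Pa/m

3.73×10⁻³ Pa/m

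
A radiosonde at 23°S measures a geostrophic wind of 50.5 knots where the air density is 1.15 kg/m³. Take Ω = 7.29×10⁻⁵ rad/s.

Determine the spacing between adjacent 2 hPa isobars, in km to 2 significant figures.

Coriolis parameter at 23°S:
f = 2Ω sin φ = 2 × 7.29×10⁻⁵ × sin 23° = 5.70×10⁻⁵ s⁻¹
Wind speed in SI: 50.5 knots = 26.0 m/s
Geostrophic balance rearranged: |∂P/∂n| = f ρ V_g
|∂P/∂n| = 5.70×10⁻⁵ × 1.15 × 26.0 = 1.70×10⁻³ Pa/m
Isobar spacing: Δn = ΔP/|∂P/∂n| = 200 Pa / 1.70×10⁻³ Pa/m = 117508 m ≈ 120 km

120 km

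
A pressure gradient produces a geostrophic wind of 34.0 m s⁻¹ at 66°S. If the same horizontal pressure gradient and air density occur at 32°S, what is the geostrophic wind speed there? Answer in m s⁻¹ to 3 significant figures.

58.6 m s⁻¹

With the same pressure gradient and density, V_g ∝ 1/f ∝ 1/sin φ.
V₂ = V₁ · sin φ₁ / sin φ₂ = 34.0 × sin 66° / sin 32°
V₂ = 34.0 × 0.9135/0.5299 = 58.6 m s⁻¹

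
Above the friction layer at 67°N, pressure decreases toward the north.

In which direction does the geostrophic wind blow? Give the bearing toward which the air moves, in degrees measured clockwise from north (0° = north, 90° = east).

The pressure-gradient force points toward the north (bearing 000°).
Geostrophic balance: in the Northern Hemisphere the Coriolis force deflects motion to the right, so the geostrophic wind blows 90° to the right of the pressure-gradient force (low pressure on the left).
Rotating 000° by 90° clockwise gives 090° — the wind blows toward the east.

090°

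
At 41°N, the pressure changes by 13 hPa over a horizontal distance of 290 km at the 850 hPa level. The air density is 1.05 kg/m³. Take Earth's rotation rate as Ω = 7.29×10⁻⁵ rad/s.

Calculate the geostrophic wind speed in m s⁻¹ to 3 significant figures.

44.6 m s⁻¹

Coriolis parameter at 41°N:
f = 2Ω sin φ = 2 × 7.29×10⁻⁵ × sin 41° = 9.57×10⁻⁵ s⁻¹
Pressure gradient: |∂P/∂n| = 1300 Pa / 290000 m = 4.48×10⁻³ Pa/m
Geostrophic balance (pressure-gradient force = Coriolis force):
V_g = (1/(fρ)) |∂P/∂n| = 4.48×10⁻³ / (9.57×10⁻⁵ × 1.05) = 44.6 m/s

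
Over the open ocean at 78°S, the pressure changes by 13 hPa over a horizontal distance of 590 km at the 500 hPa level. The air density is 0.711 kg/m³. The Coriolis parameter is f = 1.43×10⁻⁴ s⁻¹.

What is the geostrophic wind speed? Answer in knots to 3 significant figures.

Pressure gradient: |∂P/∂n| = 1300 Pa / 590000 m = 2.20×10⁻³ Pa/m
Geostrophic balance (pressure-gradient force = Coriolis force):
V_g = (1/(fρ)) |∂P/∂n| = 2.20×10⁻³ / (1.43×10⁻⁴ × 0.711) = 21.7 m/s
Converting: 21.7 m/s × 1.944 = 42.1 knots

42.1 knots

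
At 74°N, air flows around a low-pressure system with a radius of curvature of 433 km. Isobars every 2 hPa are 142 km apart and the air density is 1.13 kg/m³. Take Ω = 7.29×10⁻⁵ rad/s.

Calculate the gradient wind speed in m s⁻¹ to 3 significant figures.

Coriolis parameter at 74°N:
f = 2Ω sin φ = 2 × 7.29×10⁻⁵ × sin 74° = 1.40×10⁻⁴ s⁻¹
Pressure gradient: |∂P/∂n| = 200 Pa / 142000 m = 1.41×10⁻³ Pa/m
Geostrophic speed: V_g = |∂P/∂n|/(fρ) = 1.41×10⁻³/(1.40×10⁻⁴ × 1.13) = 8.89 m/s
Around a low, centrifugal force acts outward with Coriolis, so pressure-gradient force balances both:
(1/ρ)|∂P/∂n| = fV + V²/R  →  V² + fR·V − fR·V_g = 0
With fR = 1.40×10⁻⁴ × 433×10³ m = 60.7 m/s:
V = [−fR + √((fR)² + 4 fR V_g)]/2 = [−60.7 + √(60.7² + 4×60.7×8.89)]/2 = 7.87 m/s
Subgeostrophic (V < V_g = 8.89 m/s), as expected around a low.

7.87 m s⁻¹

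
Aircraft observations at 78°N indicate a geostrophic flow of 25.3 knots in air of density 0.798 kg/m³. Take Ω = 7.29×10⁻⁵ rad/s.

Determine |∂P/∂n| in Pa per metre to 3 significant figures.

Coriolis parameter at 78°N:
f = 2Ω sin φ = 2 × 7.29×10⁻⁵ × sin 78° = 1.43×10⁻⁴ s⁻¹
Wind speed in SI: 25.3 knots = 13.0 m/s
Geostrophic balance rearranged: |∂P/∂n| = f ρ V_g
|∂P/∂n| = 1.43×10⁻⁴ × 0.798 × 13.0 = 1.48×10⁻³ Pa/m

1.48×10⁻³ Pa/m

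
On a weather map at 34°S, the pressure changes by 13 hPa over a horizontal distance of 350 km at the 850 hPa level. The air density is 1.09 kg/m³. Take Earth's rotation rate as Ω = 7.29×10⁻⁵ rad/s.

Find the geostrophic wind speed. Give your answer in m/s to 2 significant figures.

Coriolis parameter at 34°S:
f = 2Ω sin φ = 2 × 7.29×10⁻⁵ × sin 34° = 8.15×10⁻⁵ s⁻¹
Pressure gradient: |∂P/∂n| = 1300 Pa / 350000 m = 3.71×10⁻³ Pa/m
Geostrophic balance (pressure-gradient force = Coriolis force):
V_g = (1/(fρ)) |∂P/∂n| = 3.71×10⁻³ / (8.15×10⁻⁵ × 1.09) = 41.8 m/s

42 m/s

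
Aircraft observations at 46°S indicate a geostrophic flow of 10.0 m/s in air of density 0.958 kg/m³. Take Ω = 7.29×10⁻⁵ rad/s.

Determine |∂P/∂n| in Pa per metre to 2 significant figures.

Coriolis parameter at 46°S:
f = 2Ω sin φ = 2 × 7.29×10⁻⁵ × sin 46° = 1.05×10⁻⁴ s⁻¹
Geostrophic balance rearranged: |∂P/∂n| = f ρ V_g
|∂P/∂n| = 1.05×10⁻⁴ × 0.958 × 10.0 = 1.00×10⁻³ Pa/m

1.0×10⁻³ Pa/m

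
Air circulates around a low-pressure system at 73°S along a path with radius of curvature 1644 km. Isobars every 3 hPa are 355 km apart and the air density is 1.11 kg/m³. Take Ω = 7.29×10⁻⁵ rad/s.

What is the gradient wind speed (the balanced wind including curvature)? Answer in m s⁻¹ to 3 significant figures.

Coriolis parameter at 73°S:
f = 2Ω sin φ = 2 × 7.29×10⁻⁵ × sin 73° = 1.39×10⁻⁴ s⁻¹
Pressure gradient: |∂P/∂n| = 300 Pa / 355000 m = 8.45×10⁻⁴ Pa/m
Geostrophic speed: V_g = |∂P/∂n|/(fρ) = 8.45×10⁻⁴/(1.39×10⁻⁴ × 1.11) = 5.46 m/s
Around a low, centrifugal force acts outward with Coriolis, so pressure-gradient force balances both:
(1/ρ)|∂P/∂n| = fV + V²/R  →  V² + fR·V − fR·V_g = 0
With fR = 1.39×10⁻⁴ × 1644×10³ m = 229 m/s:
V = [−fR + √((fR)² + 4 fR V_g)]/2 = [−229 + √(229² + 4×229×5.46)]/2 = 5.34 m/s
Subgeostrophic (V < V_g = 5.46 m/s), as expected around a low.

5.34 m s⁻¹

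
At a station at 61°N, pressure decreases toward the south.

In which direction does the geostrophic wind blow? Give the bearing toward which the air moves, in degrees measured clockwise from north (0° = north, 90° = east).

The pressure-gradient force points toward the south (bearing 180°).
Geostrophic balance: in the Northern Hemisphere the Coriolis force deflects motion to the right, so the geostrophic wind blows 90° to the right of the pressure-gradient force (low pressure on the left).
Rotating 180° by 90° clockwise gives 270° — the wind blows toward the west.

270°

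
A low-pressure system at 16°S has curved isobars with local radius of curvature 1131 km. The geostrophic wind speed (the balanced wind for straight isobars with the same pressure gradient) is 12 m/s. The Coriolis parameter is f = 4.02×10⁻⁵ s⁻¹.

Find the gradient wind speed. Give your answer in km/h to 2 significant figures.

Around a low, centrifugal force acts outward with Coriolis, so pressure-gradient force balances both:
(1/ρ)|∂P/∂n| = fV + V²/R  →  V² + fR·V − fR·V_g = 0
With fR = 4.02×10⁻⁵ × 1131×10³ m = 45.5 m/s:
V = [−fR + √((fR)² + 4 fR V_g)]/2 = [−45.5 + √(45.5² + 4×45.5×12)]/2 = 9.86 m/s
Subgeostrophic (V < V_g = 12 m/s), as expected around a low.
Converting: 9.86 m/s × 3.6 = 36 km/h

36 km/h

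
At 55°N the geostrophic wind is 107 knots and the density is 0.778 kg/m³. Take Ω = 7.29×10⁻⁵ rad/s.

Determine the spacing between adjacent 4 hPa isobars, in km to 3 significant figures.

Coriolis parameter at 55°N:
f = 2Ω sin φ = 2 × 7.29×10⁻⁵ × sin 55° = 1.19×10⁻⁴ s⁻¹
Wind speed in SI: 107 knots = 55.0 m/s
Geostrophic balance rearranged: |∂P/∂n| = f ρ V_g
|∂P/∂n| = 1.19×10⁻⁴ × 0.778 × 55.0 = 5.11×10⁻³ Pa/m
Isobar spacing: Δn = ΔP/|∂P/∂n| = 400 Pa / 5.11×10⁻³ Pa/m = 78205 m ≈ 78.2 km

78.2 km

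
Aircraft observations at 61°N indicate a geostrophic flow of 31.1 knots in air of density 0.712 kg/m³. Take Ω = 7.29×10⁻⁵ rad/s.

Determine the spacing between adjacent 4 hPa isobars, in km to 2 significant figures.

Coriolis parameter at 61°N:
f = 2Ω sin φ = 2 × 7.29×10⁻⁵ × sin 61° = 1.28×10⁻⁴ s⁻¹
Wind speed in SI: 31.1 knots = 16.0 m/s
Geostrophic balance rearranged: |∂P/∂n| = f ρ V_g
|∂P/∂n| = 1.28×10⁻⁴ × 0.712 × 16.0 = 1.45×10⁻³ Pa/m
Isobar spacing: Δn = ΔP/|∂P/∂n| = 400 Pa / 1.45×10⁻³ Pa/m = 275362 m ≈ 280 km

280 km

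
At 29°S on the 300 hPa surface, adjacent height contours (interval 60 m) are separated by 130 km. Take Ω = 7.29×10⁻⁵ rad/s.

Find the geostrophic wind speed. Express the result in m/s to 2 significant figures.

Coriolis parameter at 29°S:
f = 2Ω sin φ = 2 × 7.29×10⁻⁵ × sin 29° = 7.07×10⁻⁵ s⁻¹
Height gradient: |∂Z/∂n| = 60 m / 130000 m = 4.62×10⁻⁴
On a pressure surface, geostrophic balance gives V_g = (g/f)|∂Z/∂n|:
V_g = 9.81 × 4.62×10⁻⁴ / 7.07×10⁻⁵ = 64.1 m/s

64 m/s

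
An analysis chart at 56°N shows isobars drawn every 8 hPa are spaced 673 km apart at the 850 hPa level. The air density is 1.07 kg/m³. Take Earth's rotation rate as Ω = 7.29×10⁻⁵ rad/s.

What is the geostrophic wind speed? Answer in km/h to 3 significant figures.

33.1 km/h

Coriolis parameter at 56°N:
f = 2Ω sin φ = 2 × 7.29×10⁻⁵ × sin 56° = 1.21×10⁻⁴ s⁻¹
Pressure gradient: |∂P/∂n| = 800 Pa / 673000 m = 1.19×10⁻³ Pa/m
Geostrophic balance (pressure-gradient force = Coriolis force):
V_g = (1/(fρ)) |∂P/∂n| = 1.19×10⁻³ / (1.21×10⁻⁴ × 1.07) = 9.19 m/s
Converting: 9.19 m/s × 3.6 = 33.1 km/h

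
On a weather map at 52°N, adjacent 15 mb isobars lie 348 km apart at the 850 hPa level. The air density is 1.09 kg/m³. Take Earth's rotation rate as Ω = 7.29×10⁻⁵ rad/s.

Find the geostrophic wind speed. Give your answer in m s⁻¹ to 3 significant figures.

Coriolis parameter at 52°N:
f = 2Ω sin φ = 2 × 7.29×10⁻⁵ × sin 52° = 1.15×10⁻⁴ s⁻¹
Pressure gradient: |∂P/∂n| = 1500 Pa / 348000 m = 4.31×10⁻³ Pa/m
Geostrophic balance (pressure-gradient force = Coriolis force):
V_g = (1/(fρ)) |∂P/∂n| = 4.31×10⁻³ / (1.15×10⁻⁴ × 1.09) = 34.4 m/s

34.4 m s⁻¹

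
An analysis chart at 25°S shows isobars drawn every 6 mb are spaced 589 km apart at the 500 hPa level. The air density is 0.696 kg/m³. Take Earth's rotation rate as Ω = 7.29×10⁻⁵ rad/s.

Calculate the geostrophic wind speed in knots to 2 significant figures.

Coriolis parameter at 25°S:
f = 2Ω sin φ = 2 × 7.29×10⁻⁵ × sin 25° = 6.16×10⁻⁵ s⁻¹
Pressure gradient: |∂P/∂n| = 600 Pa / 589000 m = 1.02×10⁻³ Pa/m
Geostrophic balance (pressure-gradient force = Coriolis force):
V_g = (1/(fρ)) |∂P/∂n| = 1.02×10⁻³ / (6.16×10⁻⁵ × 0.696) = 23.8 m/s
Converting: 23.8 m/s × 1.944 = 46 knots

46 knots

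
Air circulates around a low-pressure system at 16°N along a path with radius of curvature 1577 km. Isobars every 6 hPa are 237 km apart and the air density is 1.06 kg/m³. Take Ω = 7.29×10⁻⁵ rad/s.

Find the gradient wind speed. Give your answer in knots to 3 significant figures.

Coriolis parameter at 16°N:
f = 2Ω sin φ = 2 × 7.29×10⁻⁵ × sin 16° = 4.02×10⁻⁵ s⁻¹
Pressure gradient: |∂P/∂n| = 600 Pa / 237000 m = 2.53×10⁻³ Pa/m
Geostrophic speed: V_g = |∂P/∂n|/(fρ) = 2.53×10⁻³/(4.02×10⁻⁵ × 1.06) = 59.4 m/s
Around a low, centrifugal force acts outward with Coriolis, so pressure-gradient force balances both:
(1/ρ)|∂P/∂n| = fV + V²/R  →  V² + fR·V − fR·V_g = 0
With fR = 4.02×10⁻⁵ × 1577×10³ m = 63.4 m/s:
V = [−fR + √((fR)² + 4 fR V_g)]/2 = [−63.4 + √(63.4² + 4×63.4×59.4)]/2 = 37.4 m/s
Subgeostrophic (V < V_g = 59.4 m/s), as expected around a low.
Converting: 37.4 m/s × 1.944 = 72.7 knots

72.7 knots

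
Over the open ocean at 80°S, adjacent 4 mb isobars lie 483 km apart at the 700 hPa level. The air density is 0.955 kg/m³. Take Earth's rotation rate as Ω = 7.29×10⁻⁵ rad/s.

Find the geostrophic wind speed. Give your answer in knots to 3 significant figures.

Coriolis parameter at 80°S:
f = 2Ω sin φ = 2 × 7.29×10⁻⁵ × sin 80° = 1.44×10⁻⁴ s⁻¹
Pressure gradient: |∂P/∂n| = 400 Pa / 483000 m = 8.28×10⁻⁴ Pa/m
Geostrophic balance (pressure-gradient force = Coriolis force):
V_g = (1/(fρ)) |∂P/∂n| = 8.28×10⁻⁴ / (1.44×10⁻⁴ × 0.955) = 6.04 m/s
Converting: 6.04 m/s × 1.944 = 11.7 knots

11.7 knots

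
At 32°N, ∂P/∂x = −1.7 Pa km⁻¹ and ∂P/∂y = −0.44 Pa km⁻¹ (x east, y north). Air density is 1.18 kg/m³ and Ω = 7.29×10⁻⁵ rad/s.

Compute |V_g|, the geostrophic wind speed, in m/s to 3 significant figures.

19.3 m/s

Coriolis parameter at 32°N:
f = 2Ω sin φ = 2 × 7.29×10⁻⁵ × sin 32° = 7.73×10⁻⁵ s⁻¹
Component geostrophic relations (x east, y north):
u_g = −(1/(fρ)) ∂P/∂y,  v_g = (1/(fρ)) ∂P/∂x
u_g = −(−0.44×10⁻³)/(7.73×10⁻⁵ × 1.18) = 4.83 m/s;  v_g = (−1.7×10⁻³)/(7.73×10⁻⁵ × 1.18) = −18.6 m/s
|V_g| = √(u_g² + v_g²) = 19.3 m/s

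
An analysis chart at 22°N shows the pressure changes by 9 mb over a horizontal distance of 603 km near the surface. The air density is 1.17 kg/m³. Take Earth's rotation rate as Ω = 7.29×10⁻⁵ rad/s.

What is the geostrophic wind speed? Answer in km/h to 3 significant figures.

Coriolis parameter at 22°N:
f = 2Ω sin φ = 2 × 7.29×10⁻⁵ × sin 22° = 5.46×10⁻⁵ s⁻¹
Pressure gradient: |∂P/∂n| = 900 Pa / 603000 m = 1.49×10⁻³ Pa/m
Geostrophic balance (pressure-gradient force = Coriolis force):
V_g = (1/(fρ)) |∂P/∂n| = 1.49×10⁻³ / (5.46×10⁻⁵ × 1.17) = 23.4 m/s
Converting: 23.4 m/s × 3.6 = 84.1 km/h

84.1 km/h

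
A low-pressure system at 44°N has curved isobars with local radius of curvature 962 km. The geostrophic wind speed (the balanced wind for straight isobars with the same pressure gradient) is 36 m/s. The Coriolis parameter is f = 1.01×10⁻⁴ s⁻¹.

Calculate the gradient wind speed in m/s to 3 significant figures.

28.0 m/s

Around a low, centrifugal force acts outward with Coriolis, so pressure-gradient force balances both:
(1/ρ)|∂P/∂n| = fV + V²/R  →  V² + fR·V − fR·V_g = 0
With fR = 1.01×10⁻⁴ × 962×10³ m = 97.2 m/s:
V = [−fR + √((fR)² + 4 fR V_g)]/2 = [−97.2 + √(97.2² + 4×97.2×36)]/2 = 28 m/s
Subgeostrophic (V < V_g = 36 m/s), as expected around a low.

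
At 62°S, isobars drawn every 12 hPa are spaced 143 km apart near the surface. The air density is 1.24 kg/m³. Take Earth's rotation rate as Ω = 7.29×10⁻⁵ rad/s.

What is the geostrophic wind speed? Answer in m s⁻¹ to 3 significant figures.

52.6 m s⁻¹

Coriolis parameter at 62°S:
f = 2Ω sin φ = 2 × 7.29×10⁻⁵ × sin 62° = 1.29×10⁻⁴ s⁻¹
Pressure gradient: |∂P/∂n| = 1200 Pa / 143000 m = 8.39×10⁻³ Pa/m
Geostrophic balance (pressure-gradient force = Coriolis force):
V_g = (1/(fρ)) |∂P/∂n| = 8.39×10⁻³ / (1.29×10⁻⁴ × 1.24) = 52.6 m/s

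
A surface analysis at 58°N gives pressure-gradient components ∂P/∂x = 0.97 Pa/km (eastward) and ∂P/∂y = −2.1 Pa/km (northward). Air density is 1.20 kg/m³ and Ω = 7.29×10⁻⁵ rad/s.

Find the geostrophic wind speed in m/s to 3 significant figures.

15.6 m/s

Coriolis parameter at 58°N:
f = 2Ω sin φ = 2 × 7.29×10⁻⁵ × sin 58° = 1.24×10⁻⁴ s⁻¹
Component geostrophic relations (x east, y north):
u_g = −(1/(fρ)) ∂P/∂y,  v_g = (1/(fρ)) ∂P/∂x
u_g = −(−2.1×10⁻³)/(1.24×10⁻⁴ × 1.20) = 14.2 m/s;  v_g = (0.97×10⁻³)/(1.24×10⁻⁴ × 1.20) = 6.54 m/s
|V_g| = √(u_g² + v_g²) = 15.6 m/s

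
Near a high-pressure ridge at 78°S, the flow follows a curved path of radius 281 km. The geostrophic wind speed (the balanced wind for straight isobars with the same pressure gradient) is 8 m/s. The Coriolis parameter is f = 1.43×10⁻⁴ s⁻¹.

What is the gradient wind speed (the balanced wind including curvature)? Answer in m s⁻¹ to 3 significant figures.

Around a high, pressure-gradient force acts outward with centrifugal, so Coriolis balances both:
fV = (1/ρ)|∂P/∂n| + V²/R  →  V² − fR·V + fR·V_g = 0
With fR = 1.43×10⁻⁴ × 281×10³ m = 40.2 m/s:
V = [fR − √((fR)² − 4 fR V_g)]/2 = [40.2 − √(40.2² − 4×40.2×8)]/2 = 11 m/s
Supergeostrophic (V > V_g = 8 m/s), as expected around a high.

11.0 m s⁻¹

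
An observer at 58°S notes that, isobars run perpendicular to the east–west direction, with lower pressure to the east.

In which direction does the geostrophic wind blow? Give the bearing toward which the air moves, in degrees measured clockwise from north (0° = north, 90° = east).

The pressure-gradient force points toward the east (bearing 090°).
Geostrophic balance: in the Southern Hemisphere the Coriolis force deflects motion to the left, so the geostrophic wind blows 90° to the left of the pressure-gradient force (low pressure on the right).
Rotating 090° by 90° counterclockwise gives 000° — the wind blows toward the north.

000°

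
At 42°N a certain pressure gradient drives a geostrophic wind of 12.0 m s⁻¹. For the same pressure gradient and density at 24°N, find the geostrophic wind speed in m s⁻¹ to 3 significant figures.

With the same pressure gradient and density, V_g ∝ 1/f ∝ 1/sin φ.
V₂ = V₁ · sin φ₁ / sin φ₂ = 12.0 × sin 42° / sin 24°
V₂ = 12.0 × 0.6691/0.4067 = 19.7 m s⁻¹

19.7 m s⁻¹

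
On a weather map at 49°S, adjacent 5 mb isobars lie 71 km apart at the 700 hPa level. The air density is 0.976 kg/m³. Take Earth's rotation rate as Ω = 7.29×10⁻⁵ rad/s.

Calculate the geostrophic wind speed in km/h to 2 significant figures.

Coriolis parameter at 49°S:
f = 2Ω sin φ = 2 × 7.29×10⁻⁵ × sin 49° = 1.10×10⁻⁴ s⁻¹
Pressure gradient: |∂P/∂n| = 500 Pa / 71000 m = 7.04×10⁻³ Pa/m
Geostrophic balance (pressure-gradient force = Coriolis force):
V_g = (1/(fρ)) |∂P/∂n| = 7.04×10⁻³ / (1.10×10⁻⁴ × 0.976) = 65.6 m/s
Converting: 65.6 m/s × 3.6 = 240 km/h

240 km/h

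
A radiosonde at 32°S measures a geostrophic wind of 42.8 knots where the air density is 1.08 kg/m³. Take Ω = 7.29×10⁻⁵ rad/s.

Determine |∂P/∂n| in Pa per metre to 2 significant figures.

1.8×10⁻³ Pa/m

Coriolis parameter at 32°S:
f = 2Ω sin φ = 2 × 7.29×10⁻⁵ × sin 32° = 7.73×10⁻⁵ s⁻¹
Wind speed in SI: 42.8 knots = 22.0 m/s
Geostrophic balance rearranged: |∂P/∂n| = f ρ V_g
|∂P/∂n| = 7.73×10⁻⁵ × 1.08 × 22.0 = 1.84×10⁻³ Pa/m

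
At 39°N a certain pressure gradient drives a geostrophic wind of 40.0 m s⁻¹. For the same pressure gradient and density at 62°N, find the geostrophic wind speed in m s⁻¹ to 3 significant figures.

With the same pressure gradient and density, V_g ∝ 1/f ∝ 1/sin φ.
V₂ = V₁ · sin φ₁ / sin φ₂ = 40.0 × sin 39° / sin 62°
V₂ = 40.0 × 0.6293/0.8829 = 28.5 m s⁻¹

28.5 m s⁻¹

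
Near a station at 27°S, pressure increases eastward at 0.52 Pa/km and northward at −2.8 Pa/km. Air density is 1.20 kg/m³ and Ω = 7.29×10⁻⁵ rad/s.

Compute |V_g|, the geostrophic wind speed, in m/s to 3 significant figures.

35.9 m/s

Coriolis parameter at 27°S:
f = 2Ω sin φ = 2 × 7.29×10⁻⁵ × sin 27° = 6.62×10⁻⁵ s⁻¹
In the Southern Hemisphere f is negative: f = −6.62×10⁻⁵ s⁻¹.
Component geostrophic relations (x east, y north):
u_g = −(1/(fρ)) ∂P/∂y,  v_g = (1/(fρ)) ∂P/∂x
u_g = −(−2.8×10⁻³)/(−6.62×10⁻⁵ × 1.20) = −35.3 m/s;  v_g = (0.52×10⁻³)/(−6.62×10⁻⁵ × 1.20) = −6.55 m/s
|V_g| = √(u_g² + v_g²) = 35.9 m/s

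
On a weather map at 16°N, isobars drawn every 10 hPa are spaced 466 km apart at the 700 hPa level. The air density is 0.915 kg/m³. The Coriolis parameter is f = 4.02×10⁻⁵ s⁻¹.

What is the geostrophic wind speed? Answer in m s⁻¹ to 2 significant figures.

58 m s⁻¹

Pressure gradient: |∂P/∂n| = 1000 Pa / 466000 m = 2.15×10⁻³ Pa/m
Geostrophic balance (pressure-gradient force = Coriolis force):
V_g = (1/(fρ)) |∂P/∂n| = 2.15×10⁻³ / (4.02×10⁻⁵ × 0.915) = 58.3 m/s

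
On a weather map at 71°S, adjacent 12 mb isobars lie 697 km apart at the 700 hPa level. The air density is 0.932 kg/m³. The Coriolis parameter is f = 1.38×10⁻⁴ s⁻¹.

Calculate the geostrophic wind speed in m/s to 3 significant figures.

13.4 m/s

Pressure gradient: |∂P/∂n| = 1200 Pa / 697000 m = 1.72×10⁻³ Pa/m
Geostrophic balance (pressure-gradient force = Coriolis force):
V_g = (1/(fρ)) |∂P/∂n| = 1.72×10⁻³ / (1.38×10⁻⁴ × 0.932) = 13.4 m/s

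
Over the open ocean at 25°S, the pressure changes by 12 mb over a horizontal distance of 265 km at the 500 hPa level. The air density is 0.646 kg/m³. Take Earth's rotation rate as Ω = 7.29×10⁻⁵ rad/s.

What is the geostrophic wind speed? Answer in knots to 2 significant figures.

Coriolis parameter at 25°S:
f = 2Ω sin φ = 2 × 7.29×10⁻⁵ × sin 25° = 6.16×10⁻⁵ s⁻¹
Pressure gradient: |∂P/∂n| = 1200 Pa / 265000 m = 4.53×10⁻³ Pa/m
Geostrophic balance (pressure-gradient force = Coriolis force):
V_g = (1/(fρ)) |∂P/∂n| = 4.53×10⁻³ / (6.16×10⁻⁵ × 0.646) = 114 m/s
Converting: 114 m/s × 1.944 = 220 knots

220 knots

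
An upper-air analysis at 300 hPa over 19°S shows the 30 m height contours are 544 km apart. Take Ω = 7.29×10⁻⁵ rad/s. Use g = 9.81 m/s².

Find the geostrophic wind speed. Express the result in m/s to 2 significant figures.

11 m/s

Coriolis parameter at 19°S:
f = 2Ω sin φ = 2 × 7.29×10⁻⁵ × sin 19° = 4.75×10⁻⁵ s⁻¹
Height gradient: |∂Z/∂n| = 30 m / 544000 m = 5.51×10⁻⁵
On a pressure surface, geostrophic balance gives V_g = (g/f)|∂Z/∂n|:
V_g = 9.81 × 5.51×10⁻⁵ / 4.75×10⁻⁵ = 11.4 m/s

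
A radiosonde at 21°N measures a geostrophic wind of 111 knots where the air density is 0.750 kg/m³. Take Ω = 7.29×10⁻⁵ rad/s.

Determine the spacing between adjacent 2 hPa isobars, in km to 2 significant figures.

Coriolis parameter at 21°N:
f = 2Ω sin φ = 2 × 7.29×10⁻⁵ × sin 21° = 5.23×10⁻⁵ s⁻¹
Wind speed in SI: 111 knots = 57.1 m/s
Geostrophic balance rearranged: |∂P/∂n| = f ρ V_g
|∂P/∂n| = 5.23×10⁻⁵ × 0.750 × 57.1 = 2.24×10⁻³ Pa/m
Isobar spacing: Δn = ΔP/|∂P/∂n| = 200 Pa / 2.24×10⁻³ Pa/m = 89376 m ≈ 89 km

89 km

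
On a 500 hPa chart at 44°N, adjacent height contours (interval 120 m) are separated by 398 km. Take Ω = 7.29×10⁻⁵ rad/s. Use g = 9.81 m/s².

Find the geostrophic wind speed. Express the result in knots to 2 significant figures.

57 knots

Coriolis parameter at 44°N:
f = 2Ω sin φ = 2 × 7.29×10⁻⁵ × sin 44° = 1.01×10⁻⁴ s⁻¹
Height gradient: |∂Z/∂n| = 120 m / 398000 m = 3.02×10⁻⁴
On a pressure surface, geostrophic balance gives V_g = (g/f)|∂Z/∂n|:
V_g = 9.81 × 3.02×10⁻⁴ / 1.01×10⁻⁴ = 29.2 m/s
Converting: 29.2 m/s × 1.944 = 57 knots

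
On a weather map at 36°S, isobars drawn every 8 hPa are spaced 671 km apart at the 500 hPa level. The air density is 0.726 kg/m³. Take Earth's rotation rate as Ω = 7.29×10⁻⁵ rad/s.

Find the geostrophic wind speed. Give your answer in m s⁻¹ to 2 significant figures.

19 m s⁻¹

Coriolis parameter at 36°S:
f = 2Ω sin φ = 2 × 7.29×10⁻⁵ × sin 36° = 8.57×10⁻⁵ s⁻¹
Pressure gradient: |∂P/∂n| = 800 Pa / 671000 m = 1.19×10⁻³ Pa/m
Geostrophic balance (pressure-gradient force = Coriolis force):
V_g = (1/(fρ)) |∂P/∂n| = 1.19×10⁻³ / (8.57×10⁻⁵ × 0.726) = 19.2 m/s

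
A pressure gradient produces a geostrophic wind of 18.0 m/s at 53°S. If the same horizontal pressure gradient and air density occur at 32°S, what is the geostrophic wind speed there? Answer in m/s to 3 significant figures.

27.1 m/s

With the same pressure gradient and density, V_g ∝ 1/f ∝ 1/sin φ.
V₂ = V₁ · sin φ₁ / sin φ₂ = 18.0 × sin 53° / sin 32°
V₂ = 18.0 × 0.7986/0.5299 = 27.1 m/s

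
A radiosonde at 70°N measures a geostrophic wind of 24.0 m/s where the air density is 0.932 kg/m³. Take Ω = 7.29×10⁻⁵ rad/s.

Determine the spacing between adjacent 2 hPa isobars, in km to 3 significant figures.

Coriolis parameter at 70°N:
f = 2Ω sin φ = 2 × 7.29×10⁻⁵ × sin 70° = 1.37×10⁻⁴ s⁻¹
Geostrophic balance rearranged: |∂P/∂n| = f ρ V_g
|∂P/∂n| = 1.37×10⁻⁴ × 0.932 × 24.0 = 3.06×10⁻³ Pa/m
Isobar spacing: Δn = ΔP/|∂P/∂n| = 200 Pa / 3.06×10⁻³ Pa/m = 65262 m ≈ 65.3 km

65.3 km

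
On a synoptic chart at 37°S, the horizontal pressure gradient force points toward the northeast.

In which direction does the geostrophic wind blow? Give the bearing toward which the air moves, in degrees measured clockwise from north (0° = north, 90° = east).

315°

The pressure-gradient force points toward the northeast (bearing 045°).
Geostrophic balance: in the Southern Hemisphere the Coriolis force deflects motion to the left, so the geostrophic wind blows 90° to the left of the pressure-gradient force (low pressure on the right).
Rotating 045° by 90° counterclockwise gives 315° — the wind blows toward the northwest.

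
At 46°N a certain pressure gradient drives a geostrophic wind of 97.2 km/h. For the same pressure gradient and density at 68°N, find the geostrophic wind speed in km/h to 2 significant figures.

With the same pressure gradient and density, V_g ∝ 1/f ∝ 1/sin φ.
V₂ = V₁ · sin φ₁ / sin φ₂ = 97.2 × sin 46° / sin 68°
V₂ = 97.2 × 0.7193/0.9272 = 75 km/h

75 km/h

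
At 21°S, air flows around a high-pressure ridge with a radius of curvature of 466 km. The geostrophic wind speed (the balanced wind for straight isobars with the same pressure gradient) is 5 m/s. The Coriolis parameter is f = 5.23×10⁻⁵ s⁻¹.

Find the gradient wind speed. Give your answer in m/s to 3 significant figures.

Around a high, pressure-gradient force acts outward with centrifugal, so Coriolis balances both:
fV = (1/ρ)|∂P/∂n| + V²/R  →  V² − fR·V + fR·V_g = 0
With fR = 5.23×10⁻⁵ × 466×10³ m = 24.4 m/s:
V = [fR − √((fR)² − 4 fR V_g)]/2 = [24.4 − √(24.4² − 4×24.4×5)]/2 = 7.02 m/s
Supergeostrophic (V > V_g = 5 m/s), as expected around a high.

7.02 m/s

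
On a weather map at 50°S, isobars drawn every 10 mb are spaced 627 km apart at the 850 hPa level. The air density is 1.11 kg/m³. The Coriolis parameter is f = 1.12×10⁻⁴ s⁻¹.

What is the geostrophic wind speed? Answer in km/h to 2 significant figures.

Pressure gradient: |∂P/∂n| = 1000 Pa / 627000 m = 1.59×10⁻³ Pa/m
Geostrophic balance (pressure-gradient force = Coriolis force):
V_g = (1/(fρ)) |∂P/∂n| = 1.59×10⁻³ / (1.12×10⁻⁴ × 1.11) = 12.8 m/s
Converting: 12.8 m/s × 3.6 = 46 km/h

46 km/h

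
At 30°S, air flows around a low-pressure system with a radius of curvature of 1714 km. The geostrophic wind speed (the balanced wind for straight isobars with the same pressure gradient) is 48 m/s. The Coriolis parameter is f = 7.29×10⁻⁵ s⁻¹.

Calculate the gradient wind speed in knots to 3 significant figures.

Around a low, centrifugal force acts outward with Coriolis, so pressure-gradient force balances both:
(1/ρ)|∂P/∂n| = fV + V²/R  →  V² + fR·V − fR·V_g = 0
With fR = 7.29×10⁻⁵ × 1714×10³ m = 125 m/s:
V = [−fR + √((fR)² + 4 fR V_g)]/2 = [−125 + √(125² + 4×125×48)]/2 = 37 m/s
Subgeostrophic (V < V_g = 48 m/s), as expected around a low.
Converting: 37 m/s × 1.944 = 72.0 knots

72.0 knots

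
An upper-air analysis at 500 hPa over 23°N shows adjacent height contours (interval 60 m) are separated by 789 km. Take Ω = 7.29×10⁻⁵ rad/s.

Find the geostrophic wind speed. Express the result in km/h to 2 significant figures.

47 km/h

Coriolis parameter at 23°N:
f = 2Ω sin φ = 2 × 7.29×10⁻⁵ × sin 23° = 5.70×10⁻⁵ s⁻¹
Height gradient: |∂Z/∂n| = 60 m / 789000 m = 7.60×10⁻⁵
On a pressure surface, geostrophic balance gives V_g = (g/f)|∂Z/∂n|:
V_g = 9.81 × 7.60×10⁻⁵ / 5.70×10⁻⁵ = 13.1 m/s
Converting: 13.1 m/s × 3.6 = 47 km/h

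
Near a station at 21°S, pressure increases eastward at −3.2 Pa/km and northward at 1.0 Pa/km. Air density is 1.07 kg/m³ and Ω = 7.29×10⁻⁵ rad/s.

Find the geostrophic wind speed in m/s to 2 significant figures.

60 m/s

Coriolis parameter at 21°S:
f = 2Ω sin φ = 2 × 7.29×10⁻⁵ × sin 21° = 5.23×10⁻⁵ s⁻¹
In the Southern Hemisphere f is negative: f = −5.23×10⁻⁵ s⁻¹.
Component geostrophic relations (x east, y north):
u_g = −(1/(fρ)) ∂P/∂y,  v_g = (1/(fρ)) ∂P/∂x
u_g = −(1.0×10⁻³)/(−5.23×10⁻⁵ × 1.07) = 17.9 m/s;  v_g = (−3.2×10⁻³)/(−5.23×10⁻⁵ × 1.07) = 57.2 m/s
|V_g| = √(u_g² + v_g²) = 60.0 m/s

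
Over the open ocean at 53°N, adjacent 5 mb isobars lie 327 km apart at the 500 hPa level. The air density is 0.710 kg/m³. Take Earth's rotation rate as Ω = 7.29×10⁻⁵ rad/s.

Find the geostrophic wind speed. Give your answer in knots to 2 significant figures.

36 knots

Coriolis parameter at 53°N:
f = 2Ω sin φ = 2 × 7.29×10⁻⁵ × sin 53° = 1.16×10⁻⁴ s⁻¹
Pressure gradient: |∂P/∂n| = 500 Pa / 327000 m = 1.53×10⁻³ Pa/m
Geostrophic balance (pressure-gradient force = Coriolis force):
V_g = (1/(fρ)) |∂P/∂n| = 1.53×10⁻³ / (1.16×10⁻⁴ × 0.710) = 18.5 m/s
Converting: 18.5 m/s × 1.944 = 36 knots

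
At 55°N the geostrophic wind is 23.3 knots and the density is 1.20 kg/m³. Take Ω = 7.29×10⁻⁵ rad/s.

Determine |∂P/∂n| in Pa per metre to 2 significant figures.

1.7×10⁻³ Pa/m

Coriolis parameter at 55°N:
f = 2Ω sin φ = 2 × 7.29×10⁻⁵ × sin 55° = 1.19×10⁻⁴ s⁻¹
Wind speed in SI: 23.3 knots = 12.0 m/s
Geostrophic balance rearranged: |∂P/∂n| = f ρ V_g
|∂P/∂n| = 1.19×10⁻⁴ × 1.20 × 12.0 = 1.72×10⁻³ Pa/m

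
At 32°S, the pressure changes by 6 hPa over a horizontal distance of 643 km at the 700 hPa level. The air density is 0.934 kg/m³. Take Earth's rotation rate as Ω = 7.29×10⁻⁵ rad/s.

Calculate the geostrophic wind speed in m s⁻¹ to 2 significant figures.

Coriolis parameter at 32°S:
f = 2Ω sin φ = 2 × 7.29×10⁻⁵ × sin 32° = 7.73×10⁻⁵ s⁻¹
Pressure gradient: |∂P/∂n| = 600 Pa / 643000 m = 9.33×10⁻⁴ Pa/m
Geostrophic balance (pressure-gradient force = Coriolis force):
V_g = (1/(fρ)) |∂P/∂n| = 9.33×10⁻⁴ / (7.73×10⁻⁵ × 0.934) = 12.9 m/s

13 m s⁻¹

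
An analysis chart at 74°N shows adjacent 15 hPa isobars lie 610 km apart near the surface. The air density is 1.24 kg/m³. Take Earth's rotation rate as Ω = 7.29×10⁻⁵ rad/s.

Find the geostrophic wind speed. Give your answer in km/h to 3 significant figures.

50.9 km/h

Coriolis parameter at 74°N:
f = 2Ω sin φ = 2 × 7.29×10⁻⁵ × sin 74° = 1.40×10⁻⁴ s⁻¹
Pressure gradient: |∂P/∂n| = 1500 Pa / 610000 m = 2.46×10⁻³ Pa/m
Geostrophic balance (pressure-gradient force = Coriolis force):
V_g = (1/(fρ)) |∂P/∂n| = 2.46×10⁻³ / (1.40×10⁻⁴ × 1.24) = 14.1 m/s
Converting: 14.1 m/s × 3.6 = 50.9 km/h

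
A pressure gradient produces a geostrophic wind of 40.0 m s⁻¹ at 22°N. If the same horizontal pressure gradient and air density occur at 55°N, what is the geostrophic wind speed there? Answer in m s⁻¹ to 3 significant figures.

18.3 m s⁻¹

With the same pressure gradient and density, V_g ∝ 1/f ∝ 1/sin φ.
V₂ = V₁ · sin φ₁ / sin φ₂ = 40.0 × sin 22° / sin 55°
V₂ = 40.0 × 0.3746/0.8192 = 18.3 m s⁻¹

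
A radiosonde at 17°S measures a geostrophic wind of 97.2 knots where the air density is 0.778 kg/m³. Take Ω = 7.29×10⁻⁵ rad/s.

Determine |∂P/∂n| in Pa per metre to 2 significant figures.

Coriolis parameter at 17°S:
f = 2Ω sin φ = 2 × 7.29×10⁻⁵ × sin 17° = 4.26×10⁻⁵ s⁻¹
Wind speed in SI: 97.2 knots = 50.0 m/s
Geostrophic balance rearranged: |∂P/∂n| = f ρ V_g
|∂P/∂n| = 4.26×10⁻⁵ × 0.778 × 50.0 = 1.66×10⁻³ Pa/m

1.7×10⁻³ Pa/m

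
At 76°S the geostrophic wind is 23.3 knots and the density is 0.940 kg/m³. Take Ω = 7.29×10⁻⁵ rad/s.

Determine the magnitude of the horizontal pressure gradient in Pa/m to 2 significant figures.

1.6×10⁻³ Pa/m

Coriolis parameter at 76°S:
f = 2Ω sin φ = 2 × 7.29×10⁻⁵ × sin 76° = 1.41×10⁻⁴ s⁻¹
Wind speed in SI: 23.3 knots = 12.0 m/s
Geostrophic balance rearranged: |∂P/∂n| = f ρ V_g
|∂P/∂n| = 1.41×10⁻⁴ × 0.940 × 12.0 = 1.59×10⁻³ Pa/m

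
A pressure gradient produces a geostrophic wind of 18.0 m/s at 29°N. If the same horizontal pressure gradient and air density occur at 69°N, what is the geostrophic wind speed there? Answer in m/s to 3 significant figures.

With the same pressure gradient and density, V_g ∝ 1/f ∝ 1/sin φ.
V₂ = V₁ · sin φ₁ / sin φ₂ = 18.0 × sin 29° / sin 69°
V₂ = 18.0 × 0.4848/0.9336 = 9.35 m/s

9.35 m/s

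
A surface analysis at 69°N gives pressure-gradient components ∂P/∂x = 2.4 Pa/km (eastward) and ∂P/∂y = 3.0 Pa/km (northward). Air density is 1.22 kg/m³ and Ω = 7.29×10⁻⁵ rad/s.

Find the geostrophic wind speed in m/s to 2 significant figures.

23 m/s

Coriolis parameter at 69°N:
f = 2Ω sin φ = 2 × 7.29×10⁻⁵ × sin 69° = 1.36×10⁻⁴ s⁻¹
Component geostrophic relations (x east, y north):
u_g = −(1/(fρ)) ∂P/∂y,  v_g = (1/(fρ)) ∂P/∂x
u_g = −(3.0×10⁻³)/(1.36×10⁻⁴ × 1.22) = −18.1 m/s;  v_g = (2.4×10⁻³)/(1.36×10⁻⁴ × 1.22) = 14.5 m/s
|V_g| = √(u_g² + v_g²) = 23.1 m/s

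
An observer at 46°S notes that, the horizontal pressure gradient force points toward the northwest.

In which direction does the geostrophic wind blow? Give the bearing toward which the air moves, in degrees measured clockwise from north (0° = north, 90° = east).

The pressure-gradient force points toward the northwest (bearing 315°).
Geostrophic balance: in the Southern Hemisphere the Coriolis force deflects motion to the left, so the geostrophic wind blows 90° to the left of the pressure-gradient force (low pressure on the right).
Rotating 315° by 90° counterclockwise gives 225° — the wind blows toward the southwest.

225°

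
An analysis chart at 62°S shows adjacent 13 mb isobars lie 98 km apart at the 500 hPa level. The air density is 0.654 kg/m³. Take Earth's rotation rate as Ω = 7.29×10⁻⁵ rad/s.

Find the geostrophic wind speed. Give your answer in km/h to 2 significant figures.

570 km/h

Coriolis parameter at 62°S:
f = 2Ω sin φ = 2 × 7.29×10⁻⁵ × sin 62° = 1.29×10⁻⁴ s⁻¹
Pressure gradient: |∂P/∂n| = 1300 Pa / 98000 m = 1.33×10⁻² Pa/m
Geostrophic balance (pressure-gradient force = Coriolis force):
V_g = (1/(fρ)) |∂P/∂n| = 1.33×10⁻² / (1.29×10⁻⁴ × 0.654) = 158 m/s
Converting: 158 m/s × 3.6 = 570 km/h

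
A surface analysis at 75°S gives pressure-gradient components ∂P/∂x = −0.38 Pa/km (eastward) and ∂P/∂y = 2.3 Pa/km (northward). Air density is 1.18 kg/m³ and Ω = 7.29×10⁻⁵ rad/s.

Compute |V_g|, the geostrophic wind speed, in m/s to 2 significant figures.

Coriolis parameter at 75°S:
f = 2Ω sin φ = 2 × 7.29×10⁻⁵ × sin 75° = 1.41×10⁻⁴ s⁻¹
In the Southern Hemisphere f is negative: f = −1.41×10⁻⁴ s⁻¹.
Component geostrophic relations (x east, y north):
u_g = −(1/(fρ)) ∂P/∂y,  v_g = (1/(fρ)) ∂P/∂x
u_g = −(2.3×10⁻³)/(−1.41×10⁻⁴ × 1.18) = 13.8 m/s;  v_g = (−0.38×10⁻³)/(−1.41×10⁻⁴ × 1.18) = 2.29 m/s
|V_g| = √(u_g² + v_g²) = 14.0 m/s

14 m/s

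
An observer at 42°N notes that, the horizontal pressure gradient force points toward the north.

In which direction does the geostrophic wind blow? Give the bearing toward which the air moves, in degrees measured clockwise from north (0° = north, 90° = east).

090°

The pressure-gradient force points toward the north (bearing 000°).
Geostrophic balance: in the Northern Hemisphere the Coriolis force deflects motion to the right, so the geostrophic wind blows 90° to the right of the pressure-gradient force (low pressure on the left).
Rotating 000° by 90° clockwise gives 090° — the wind blows toward the east.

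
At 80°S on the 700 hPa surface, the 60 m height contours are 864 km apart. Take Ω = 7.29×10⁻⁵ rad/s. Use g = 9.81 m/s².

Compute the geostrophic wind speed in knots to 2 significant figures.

9.2 knots

Coriolis parameter at 80°S:
f = 2Ω sin φ = 2 × 7.29×10⁻⁵ × sin 80° = 1.44×10⁻⁴ s⁻¹
Height gradient: |∂Z/∂n| = 60 m / 864000 m = 6.94×10⁻⁵
On a pressure surface, geostrophic balance gives V_g = (g/f)|∂Z/∂n|:
V_g = 9.81 × 6.94×10⁻⁵ / 1.44×10⁻⁴ = 4.74 m/s
Converting: 4.74 m/s × 1.944 = 9.2 knots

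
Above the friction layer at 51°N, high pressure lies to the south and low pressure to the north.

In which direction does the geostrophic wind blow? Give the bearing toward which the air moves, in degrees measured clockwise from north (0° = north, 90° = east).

090°

The pressure-gradient force points toward the north (bearing 000°).
Geostrophic balance: in the Northern Hemisphere the Coriolis force deflects motion to the right, so the geostrophic wind blows 90° to the right of the pressure-gradient force (low pressure on the left).
Rotating 000° by 90° clockwise gives 090° — the wind blows toward the east.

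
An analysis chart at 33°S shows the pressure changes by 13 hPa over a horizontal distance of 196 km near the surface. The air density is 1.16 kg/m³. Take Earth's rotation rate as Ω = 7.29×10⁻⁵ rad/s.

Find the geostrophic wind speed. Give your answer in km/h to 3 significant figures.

Coriolis parameter at 33°S:
f = 2Ω sin φ = 2 × 7.29×10⁻⁵ × sin 33° = 7.94×10⁻⁵ s⁻¹
Pressure gradient: |∂P/∂n| = 1300 Pa / 196000 m = 6.63×10⁻³ Pa/m
Geostrophic balance (pressure-gradient force = Coriolis force):
V_g = (1/(fρ)) |∂P/∂n| = 6.63×10⁻³ / (7.94×10⁻⁵ × 1.16) = 72.0 m/s
Converting: 72.0 m/s × 3.6 = 259 km/h

259 km/h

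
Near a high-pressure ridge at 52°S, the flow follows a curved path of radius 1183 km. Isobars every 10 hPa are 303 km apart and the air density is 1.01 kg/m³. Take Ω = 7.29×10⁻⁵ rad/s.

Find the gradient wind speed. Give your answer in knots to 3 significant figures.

Coriolis parameter at 52°S:
f = 2Ω sin φ = 2 × 7.29×10⁻⁵ × sin 52° = 1.15×10⁻⁴ s⁻¹
Pressure gradient: |∂P/∂n| = 1000 Pa / 303000 m = 3.30×10⁻³ Pa/m
Geostrophic speed: V_g = |∂P/∂n|/(fρ) = 3.30×10⁻³/(1.15×10⁻⁴ × 1.01) = 28.4 m/s
Around a high, pressure-gradient force acts outward with centrifugal, so Coriolis balances both:
fV = (1/ρ)|∂P/∂n| + V²/R  →  V² − fR·V + fR·V_g = 0
With fR = 1.15×10⁻⁴ × 1183×10³ m = 136 m/s:
V = [fR − √((fR)² − 4 fR V_g)]/2 = [136 − √(136² − 4×136×28.4)]/2 = 40.5 m/s
Supergeostrophic (V > V_g = 28.4 m/s), as expected around a high.
Converting: 40.5 m/s × 1.944 = 78.8 knots

78.8 knots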